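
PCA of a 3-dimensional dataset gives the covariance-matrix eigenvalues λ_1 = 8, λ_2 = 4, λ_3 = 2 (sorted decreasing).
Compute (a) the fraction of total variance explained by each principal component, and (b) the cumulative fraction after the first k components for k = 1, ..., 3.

Step 1 — total variance = trace(Sigma) = Σ λ_i = 8 + 4 + 2 = 14.

Step 2 — fraction explained by component i = λ_i / Σ λ:
  PC1: 8/14 = 0.5714
  PC2: 4/14 = 0.2857
  PC3: 2/14 = 0.1429

Step 3 — cumulative fraction after k components = (λ_1 + ... + λ_k) / Σ λ:
  k = 1: 8/14 = 0.5714
  k = 2: (8 + 4)/14 = 12/14 = 0.8571
  k = 3: (8 + 4 + 2)/14 = 14/14 = 1

Summary (fraction, with percent):

explained: PC1 0.5714 (57.14%), PC2 0.2857 (28.57%), PC3 0.1429 (14.29%);  cumulative: 0.5714, 0.8571, 1


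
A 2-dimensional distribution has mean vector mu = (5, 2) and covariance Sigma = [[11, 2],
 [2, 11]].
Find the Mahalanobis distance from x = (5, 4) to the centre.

Step 1 — centre the observation: (x - mu) = (0, 2).

Step 2 — invert Sigma. det(Sigma) = 11·11 - (2)² = 117.
  Sigma^{-1} = (1/det) · [[d, -b], [-b, a]] = [[0.094, -0.0171],
 [-0.0171, 0.094]].

Step 3 — form the quadratic (x - mu)^T · Sigma^{-1} · (x - mu):
  Sigma^{-1} · (x - mu) = (-0.0342, 0.188).
  (x - mu)^T · [Sigma^{-1} · (x - mu)] = (0)·(-0.0342) + (2)·(0.188) = 0.3761.

Step 4 — take square root: d = √(0.3761) ≈ 0.6132.

d(x, mu) = √(0.3761) ≈ 0.6132


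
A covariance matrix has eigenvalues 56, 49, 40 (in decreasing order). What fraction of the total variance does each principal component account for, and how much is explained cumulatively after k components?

Step 1 — total variance = trace(Sigma) = Σ λ_i = 56 + 49 + 40 = 145.

Step 2 — fraction explained by component i = λ_i / Σ λ:
  PC1: 56/145 = 0.3862
  PC2: 49/145 = 0.3379
  PC3: 40/145 = 0.2759

Step 3 — cumulative fraction after k components = (λ_1 + ... + λ_k) / Σ λ:
  k = 1: 56/145 = 0.3862
  k = 2: (56 + 49)/145 = 105/145 = 0.7241
  k = 3: (56 + 49 + 40)/145 = 145/145 = 1

Summary (fraction, with percent):

explained: PC1 0.3862 (38.62%), PC2 0.3379 (33.79%), PC3 0.2759 (27.59%);  cumulative: 0.3862, 0.7241, 1


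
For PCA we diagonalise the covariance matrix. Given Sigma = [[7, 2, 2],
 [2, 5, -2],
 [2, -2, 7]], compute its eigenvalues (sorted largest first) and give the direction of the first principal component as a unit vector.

Step 1 — characteristic polynomial p(λ) = det(λI - Sigma) = λ³ - tr·λ² + c_1·λ - det, where tr = trace, c_1 = sum of the principal 2×2 minors, det = det(Sigma):
  tr = 7 + 5 + 7 = 19,
  c_1 = (7·5 - (2)²) + (7·7 - (2)²) + (5·7 - (-2)²) = 31 + 45 + 31 = 107,
  det = 7·(5·7 - (-2)²) - (2)·((2)·7 - (-2)·(2)) + (2)·((2)·(-2) - 5·(2)) = 7·(31) - (2)·(18) + (2)·(-14) = 153.
  So p(λ) = λ³ - 19λ² + 107λ - 153.
Step 2 — look for an integer root (rational root theorem: any rational root is an integer divisor of 153). Testing λ = 9:
  p(9) = 729 - 1539 + 963 - 153 = 0  ✓
  Dividing out (λ - 9): p(λ) = (λ - 9)(λ² - 10λ + 17).
Step 3 — remaining eigenvalues from the quadratic λ² - 10λ + 17 = 0:
  Δ = 10² - 4·17 = 100 - 68 = 32,  λ = (10 ± √32)/2 = (10 ± 5.6569)/2 ≈ 7.8284 or 2.1716.
  Sorted: λ_1 = 9,  λ_2 = 7.8284,  λ_3 = 2.1716  (check: sum = 19 = tr ✓).

Step 4 — unit eigenvector for λ_1 = 9: v spans the null space of (Sigma - λ_1 I), whose rows are
  r_1 = (-2, 2, 2),  r_2 = (2, -4, -2),  r_3 = (2, -2, -2).
  v is orthogonal to every row, so take v ∝ r_1 × r_2 = ((2)·(-2) - (2)·(-4), (2)·(2) - (-2)·(-2), (-2)·(-4) - (2)·(2)) = (4, 0, 4).
  Rescale (divide by 4): u = (1, 0, 1).
  ||u|| = √((1)² + (0)² + (1)²) = √(2) ≈ 1.4142,  v_1 = u/||u|| ≈ (0.7071, 0, 0.7071) (||v_1|| = 1).

λ_1 = 9,  λ_2 = 7.8284,  λ_3 = 2.1716;  v_1 ≈ (0.7071, 0, 0.7071)


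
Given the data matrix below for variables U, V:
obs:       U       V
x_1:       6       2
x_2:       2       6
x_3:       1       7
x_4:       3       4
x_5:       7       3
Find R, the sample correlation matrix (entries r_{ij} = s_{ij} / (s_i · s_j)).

Step 1 — column means:
  mean(U) = (6 + 2 + 1 + 3 + 7) / 5 = 19/5 = 3.8
  mean(V) = (2 + 6 + 7 + 4 + 3) / 5 = 22/5 = 4.4

Step 2 — sample variances and covariances s[i,j] = (1/(n-1)) · Σ_k (x_{k,i} - mean_i) · (x_{k,j} - mean_j), with n-1 = 4:
  s[U,U] = ((2.2)·(2.2) + (-1.8)·(-1.8) + (-2.8)·(-2.8) + (-0.8)·(-0.8) + (3.2)·(3.2)) / 4 = 26.8/4 = 6.7
  s[U,V] = ((2.2)·(-2.4) + (-1.8)·(1.6) + (-2.8)·(2.6) + (-0.8)·(-0.4) + (3.2)·(-1.4)) / 4 = -19.6/4 = -4.9
  s[V,V] = ((-2.4)·(-2.4) + (1.6)·(1.6) + (2.6)·(2.6) + (-0.4)·(-0.4) + (-1.4)·(-1.4)) / 4 = 17.2/4 = 4.3
  Sample standard deviations s_i = √(s[i,i]):
  s(U) = √(6.7) = 2.5884
  s(V) = √(4.3) = 2.0736

Step 3 — r_{ij} = s_{ij} / (s_i · s_j):
  r[U,U] = 1 (diagonal).
  r[U,V] = -4.9 / (2.5884 · 2.0736) = -4.9 / 5.3675 = -0.9129
  r[V,V] = 1 (diagonal).

R is symmetric with unit diagonal. Assembling:

R = [[1, -0.9129],
 [-0.9129, 1]]


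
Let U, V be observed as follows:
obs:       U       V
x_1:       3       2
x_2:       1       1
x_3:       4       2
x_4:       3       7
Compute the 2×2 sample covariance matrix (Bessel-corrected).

Step 1 — column means:
  mean(U) = (3 + 1 + 4 + 3) / 4 = 11/4 = 2.75
  mean(V) = (2 + 1 + 2 + 7) / 4 = 12/4 = 3

Step 2 — sample covariance S[i,j] = (1/(n-1)) · Σ_k (x_{k,i} - mean_i) · (x_{k,j} - mean_j), with n-1 = 3.
  S[U,U] = ((0.25)·(0.25) + (-1.75)·(-1.75) + (1.25)·(1.25) + (0.25)·(0.25)) / 3 = 4.75/3 = 1.5833
  S[U,V] = ((0.25)·(-1) + (-1.75)·(-2) + (1.25)·(-1) + (0.25)·(4)) / 3 = 3/3 = 1
  S[V,V] = ((-1)·(-1) + (-2)·(-2) + (-1)·(-1) + (4)·(4)) / 3 = 22/3 = 7.3333

S is symmetric (S[j,i] = S[i,j]). Assembling:

S = [[1.5833, 1],
 [1, 7.3333]]


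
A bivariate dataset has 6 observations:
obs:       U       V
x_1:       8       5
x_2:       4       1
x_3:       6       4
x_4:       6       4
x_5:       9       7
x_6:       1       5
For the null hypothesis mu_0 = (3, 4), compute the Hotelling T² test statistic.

Step 1 — sample mean vector:
  mean(U) = (8 + 4 + 6 + 6 + 9 + 1) / 6 = 34/6 = 5.6667
  mean(V) = (5 + 1 + 4 + 4 + 7 + 5) / 6 = 26/6 = 4.3333
  x̄ = (5.6667, 4.3333),  deviation x̄ - mu_0 = (5.6667, 4.3333) - (3, 4) = (2.6667, 0.3333).

Step 2 — sample covariance matrix, S[i,j] = (1/(n-1)) · Σ_k (x_{k,i} - mean_i) · (x_{k,j} - mean_j), divisor n-1 = 5:
  S[U,U] = ((2.3333)·(2.3333) + (-1.6667)·(-1.6667) + (0.3333)·(0.3333) + (0.3333)·(0.3333) + (3.3333)·(3.3333) + (-4.6667)·(-4.6667)) / 5 = 41.3333/5 = 8.2667
  S[U,V] = ((2.3333)·(0.6667) + (-1.6667)·(-3.3333) + (0.3333)·(-0.3333) + (0.3333)·(-0.3333) + (3.3333)·(2.6667) + (-4.6667)·(0.6667)) / 5 = 12.6667/5 = 2.5333
  S[V,V] = ((0.6667)·(0.6667) + (-3.3333)·(-3.3333) + (-0.3333)·(-0.3333) + (-0.3333)·(-0.3333) + (2.6667)·(2.6667) + (0.6667)·(0.6667)) / 5 = 19.3333/5 = 3.8667
  S = [[8.2667, 2.5333],
 [2.5333, 3.8667]].

Step 3 — invert S. det(S) = 8.2667·3.8667 - (2.5333)² = 25.5467.
  S^{-1} = (1/det) · [[d, -b], [-b, a]] = [[0.1514, -0.0992],
 [-0.0992, 0.3236]].

Step 4 — quadratic form (x̄ - mu_0)^T · S^{-1} · (x̄ - mu_0):
  S^{-1} · (x̄ - mu_0) = (0.3706, -0.1566),
  (x̄ - mu_0)^T · [...] = (2.6667)·(0.3706) + (0.3333)·(-0.1566) = 0.936.

Step 5 — scale by n: T² = 6 · 0.936 = 5.6159.

T² ≈ 5.6159


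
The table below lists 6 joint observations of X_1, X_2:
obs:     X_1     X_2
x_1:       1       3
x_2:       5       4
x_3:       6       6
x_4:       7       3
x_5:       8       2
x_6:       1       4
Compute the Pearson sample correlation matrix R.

Step 1 — column means:
  mean(X_1) = (1 + 5 + 6 + 7 + 8 + 1) / 6 = 28/6 = 4.6667
  mean(X_2) = (3 + 4 + 6 + 3 + 2 + 4) / 6 = 22/6 = 3.6667

Step 2 — sample variances and covariances s[i,j] = (1/(n-1)) · Σ_k (x_{k,i} - mean_i) · (x_{k,j} - mean_j), with n-1 = 5:
  s[X_1,X_1] = ((-3.6667)·(-3.6667) + (0.3333)·(0.3333) + (1.3333)·(1.3333) + (2.3333)·(2.3333) + (3.3333)·(3.3333) + (-3.6667)·(-3.6667)) / 5 = 45.3333/5 = 9.0667
  s[X_1,X_2] = ((-3.6667)·(-0.6667) + (0.3333)·(0.3333) + (1.3333)·(2.3333) + (2.3333)·(-0.6667) + (3.3333)·(-1.6667) + (-3.6667)·(0.3333)) / 5 = -2.6667/5 = -0.5333
  s[X_2,X_2] = ((-0.6667)·(-0.6667) + (0.3333)·(0.3333) + (2.3333)·(2.3333) + (-0.6667)·(-0.6667) + (-1.6667)·(-1.6667) + (0.3333)·(0.3333)) / 5 = 9.3333/5 = 1.8667
  Sample standard deviations s_i = √(s[i,i]):
  s(X_1) = √(9.0667) = 3.0111
  s(X_2) = √(1.8667) = 1.3663

Step 3 — r_{ij} = s_{ij} / (s_i · s_j):
  r[X_1,X_1] = 1 (diagonal).
  r[X_1,X_2] = -0.5333 / (3.0111 · 1.3663) = -0.5333 / 4.1139 = -0.1296
  r[X_2,X_2] = 1 (diagonal).

R is symmetric with unit diagonal. Assembling:

R = [[1, -0.1296],
 [-0.1296, 1]]


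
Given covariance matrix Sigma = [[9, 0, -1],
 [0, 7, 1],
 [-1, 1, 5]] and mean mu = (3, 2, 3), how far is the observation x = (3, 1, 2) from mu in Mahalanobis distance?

Step 1 — centre the observation: (x - mu) = (0, -1, -1).

Step 2 — invert Sigma (cofactor / det for 3×3, or solve directly):
  Sigma^{-1} = [[0.1137, -0.0033, 0.0234],
 [-0.0033, 0.1472, -0.0301],
 [0.0234, -0.0301, 0.2107]].

Step 3 — form the quadratic (x - mu)^T · Sigma^{-1} · (x - mu):
  Sigma^{-1} · (x - mu) = (-0.0201, -0.1171, -0.1806).
  (x - mu)^T · [Sigma^{-1} · (x - mu)] = (0)·(-0.0201) + (-1)·(-0.1171) + (-1)·(-0.1806) = 0.2977.

Step 4 — take square root: d = √(0.2977) ≈ 0.5456.

d(x, mu) = √(0.2977) ≈ 0.5456


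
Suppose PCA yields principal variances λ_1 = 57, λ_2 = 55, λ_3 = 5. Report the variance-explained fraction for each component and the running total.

Step 1 — total variance = trace(Sigma) = Σ λ_i = 57 + 55 + 5 = 117.

Step 2 — fraction explained by component i = λ_i / Σ λ:
  PC1: 57/117 = 0.4872
  PC2: 55/117 = 0.4701
  PC3: 5/117 = 0.0427

Step 3 — cumulative fraction after k components = (λ_1 + ... + λ_k) / Σ λ:
  k = 1: 57/117 = 0.4872
  k = 2: (57 + 55)/117 = 112/117 = 0.9573
  k = 3: (57 + 55 + 5)/117 = 117/117 = 1

Summary (fraction, with percent):

explained: PC1 0.4872 (48.72%), PC2 0.4701 (47.01%), PC3 0.0427 (4.27%);  cumulative: 0.4872, 0.9573, 1


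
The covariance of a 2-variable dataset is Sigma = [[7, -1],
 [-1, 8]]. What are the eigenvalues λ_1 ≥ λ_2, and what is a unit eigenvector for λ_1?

Step 1 — characteristic polynomial of 2×2 Sigma:
  det(Sigma - λI) = λ² - trace · λ + det = 0.
  trace = 7 + 8 = 15, det = 7·8 - (-1)² = 55.
Step 2 — discriminant:
  Δ = trace² - 4·det = 225 - 220 = 5.
Step 3 — eigenvalues:
  λ = (trace ± √Δ)/2 = (15 ± 2.2361)/2,
  λ_1 = 8.618,  λ_2 = 6.382.

Step 4 — unit eigenvector for λ_1: solve (Sigma - λ_1 I)v = 0. First row:
  (7 - 8.618)·v_x + (-1)·v_y = 0, i.e. (-1.618)·v_x + (-1)·v_y = 0,
  so v ∝ (b, λ_1 - a) = (-1, 1.618); multiply by -1 so the first entry is positive: u = (1, -1.618).
  ||u|| = √((1)² + (-1.618)²) = √(3.618) ≈ 1.9021,
  v_1 = u/||u|| ≈ (0.5257, -0.8507) (||v_1|| = 1).

λ_1 = 8.618,  λ_2 = 6.382;  v_1 ≈ (0.5257, -0.8507)


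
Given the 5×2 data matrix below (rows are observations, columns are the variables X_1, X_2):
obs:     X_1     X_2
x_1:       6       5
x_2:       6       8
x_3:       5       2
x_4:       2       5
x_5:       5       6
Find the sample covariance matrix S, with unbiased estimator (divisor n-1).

Step 1 — column means:
  mean(X_1) = (6 + 6 + 5 + 2 + 5) / 5 = 24/5 = 4.8
  mean(X_2) = (5 + 8 + 2 + 5 + 6) / 5 = 26/5 = 5.2

Step 2 — sample covariance S[i,j] = (1/(n-1)) · Σ_k (x_{k,i} - mean_i) · (x_{k,j} - mean_j), with n-1 = 4.
  S[X_1,X_1] = ((1.2)·(1.2) + (1.2)·(1.2) + (0.2)·(0.2) + (-2.8)·(-2.8) + (0.2)·(0.2)) / 4 = 10.8/4 = 2.7
  S[X_1,X_2] = ((1.2)·(-0.2) + (1.2)·(2.8) + (0.2)·(-3.2) + (-2.8)·(-0.2) + (0.2)·(0.8)) / 4 = 3.2/4 = 0.8
  S[X_2,X_2] = ((-0.2)·(-0.2) + (2.8)·(2.8) + (-3.2)·(-3.2) + (-0.2)·(-0.2) + (0.8)·(0.8)) / 4 = 18.8/4 = 4.7

S is symmetric (S[j,i] = S[i,j]). Assembling:

S = [[2.7, 0.8],
 [0.8, 4.7]]


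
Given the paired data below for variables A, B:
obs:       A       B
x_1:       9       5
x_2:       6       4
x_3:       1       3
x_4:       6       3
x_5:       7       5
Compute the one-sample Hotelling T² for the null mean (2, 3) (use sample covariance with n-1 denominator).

Step 1 — sample mean vector:
  mean(A) = (9 + 6 + 1 + 6 + 7) / 5 = 29/5 = 5.8
  mean(B) = (5 + 4 + 3 + 3 + 5) / 5 = 20/5 = 4
  x̄ = (5.8, 4),  deviation x̄ - mu_0 = (5.8, 4) - (2, 3) = (3.8, 1).

Step 2 — sample covariance matrix, S[i,j] = (1/(n-1)) · Σ_k (x_{k,i} - mean_i) · (x_{k,j} - mean_j), divisor n-1 = 4:
  S[A,A] = ((3.2)·(3.2) + (0.2)·(0.2) + (-4.8)·(-4.8) + (0.2)·(0.2) + (1.2)·(1.2)) / 4 = 34.8/4 = 8.7
  S[A,B] = ((3.2)·(1) + (0.2)·(0) + (-4.8)·(-1) + (0.2)·(-1) + (1.2)·(1)) / 4 = 9/4 = 2.25
  S[B,B] = ((1)·(1) + (0)·(0) + (-1)·(-1) + (-1)·(-1) + (1)·(1)) / 4 = 4/4 = 1
  S = [[8.7, 2.25],
 [2.25, 1]].

Step 3 — invert S. det(S) = 8.7·1 - (2.25)² = 3.6375.
  S^{-1} = (1/det) · [[d, -b], [-b, a]] = [[0.2749, -0.6186],
 [-0.6186, 2.3918]].

Step 4 — quadratic form (x̄ - mu_0)^T · S^{-1} · (x̄ - mu_0):
  S^{-1} · (x̄ - mu_0) = (0.4261, 0.0412),
  (x̄ - mu_0)^T · [...] = (3.8)·(0.4261) + (1)·(0.0412) = 1.6605.

Step 5 — scale by n: T² = 5 · 1.6605 = 8.3024.

T² ≈ 8.3024


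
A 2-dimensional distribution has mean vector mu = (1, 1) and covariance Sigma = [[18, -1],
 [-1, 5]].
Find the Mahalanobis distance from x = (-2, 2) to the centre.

Step 1 — centre the observation: (x - mu) = (-3, 1).

Step 2 — invert Sigma. det(Sigma) = 18·5 - (-1)² = 89.
  Sigma^{-1} = (1/det) · [[d, -b], [-b, a]] = [[0.0562, 0.0112],
 [0.0112, 0.2022]].

Step 3 — form the quadratic (x - mu)^T · Sigma^{-1} · (x - mu):
  Sigma^{-1} · (x - mu) = (-0.1573, 0.1685).
  (x - mu)^T · [Sigma^{-1} · (x - mu)] = (-3)·(-0.1573) + (1)·(0.1685) = 0.6404.

Step 4 — take square root: d = √(0.6404) ≈ 0.8003.

d(x, mu) = √(0.6404) ≈ 0.8003


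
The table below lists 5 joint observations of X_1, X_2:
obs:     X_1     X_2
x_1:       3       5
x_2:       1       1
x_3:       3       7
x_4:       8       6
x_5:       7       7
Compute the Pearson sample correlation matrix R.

Step 1 — column means:
  mean(X_1) = (3 + 1 + 3 + 8 + 7) / 5 = 22/5 = 4.4
  mean(X_2) = (5 + 1 + 7 + 6 + 7) / 5 = 26/5 = 5.2

Step 2 — sample variances and covariances s[i,j] = (1/(n-1)) · Σ_k (x_{k,i} - mean_i) · (x_{k,j} - mean_j), with n-1 = 4:
  s[X_1,X_1] = ((-1.4)·(-1.4) + (-3.4)·(-3.4) + (-1.4)·(-1.4) + (3.6)·(3.6) + (2.6)·(2.6)) / 4 = 35.2/4 = 8.8
  s[X_1,X_2] = ((-1.4)·(-0.2) + (-3.4)·(-4.2) + (-1.4)·(1.8) + (3.6)·(0.8) + (2.6)·(1.8)) / 4 = 19.6/4 = 4.9
  s[X_2,X_2] = ((-0.2)·(-0.2) + (-4.2)·(-4.2) + (1.8)·(1.8) + (0.8)·(0.8) + (1.8)·(1.8)) / 4 = 24.8/4 = 6.2
  Sample standard deviations s_i = √(s[i,i]):
  s(X_1) = √(8.8) = 2.9665
  s(X_2) = √(6.2) = 2.49

Step 3 — r_{ij} = s_{ij} / (s_i · s_j):
  r[X_1,X_1] = 1 (diagonal).
  r[X_1,X_2] = 4.9 / (2.9665 · 2.49) = 4.9 / 7.3865 = 0.6634
  r[X_2,X_2] = 1 (diagonal).

R is symmetric with unit diagonal. Assembling:

R = [[1, 0.6634],
 [0.6634, 1]]


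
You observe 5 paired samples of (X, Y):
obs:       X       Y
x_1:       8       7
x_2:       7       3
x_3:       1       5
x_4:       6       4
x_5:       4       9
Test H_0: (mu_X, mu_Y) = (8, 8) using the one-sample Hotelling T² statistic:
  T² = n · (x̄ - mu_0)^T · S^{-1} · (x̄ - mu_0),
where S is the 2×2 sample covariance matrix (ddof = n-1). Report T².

Step 1 — sample mean vector:
  mean(X) = (8 + 7 + 1 + 6 + 4) / 5 = 26/5 = 5.2
  mean(Y) = (7 + 3 + 5 + 4 + 9) / 5 = 28/5 = 5.6
  x̄ = (5.2, 5.6),  deviation x̄ - mu_0 = (5.2, 5.6) - (8, 8) = (-2.8, -2.4).

Step 2 — sample covariance matrix, S[i,j] = (1/(n-1)) · Σ_k (x_{k,i} - mean_i) · (x_{k,j} - mean_j), divisor n-1 = 4:
  S[X,X] = ((2.8)·(2.8) + (1.8)·(1.8) + (-4.2)·(-4.2) + (0.8)·(0.8) + (-1.2)·(-1.2)) / 4 = 30.8/4 = 7.7
  S[X,Y] = ((2.8)·(1.4) + (1.8)·(-2.6) + (-4.2)·(-0.6) + (0.8)·(-1.6) + (-1.2)·(3.4)) / 4 = -3.6/4 = -0.9
  S[Y,Y] = ((1.4)·(1.4) + (-2.6)·(-2.6) + (-0.6)·(-0.6) + (-1.6)·(-1.6) + (3.4)·(3.4)) / 4 = 23.2/4 = 5.8
  S = [[7.7, -0.9],
 [-0.9, 5.8]].

Step 3 — invert S. det(S) = 7.7·5.8 - (-0.9)² = 43.85.
  S^{-1} = (1/det) · [[d, -b], [-b, a]] = [[0.1323, 0.0205],
 [0.0205, 0.1756]].

Step 4 — quadratic form (x̄ - mu_0)^T · S^{-1} · (x̄ - mu_0):
  S^{-1} · (x̄ - mu_0) = (-0.4196, -0.4789),
  (x̄ - mu_0)^T · [...] = (-2.8)·(-0.4196) + (-2.4)·(-0.4789) = 2.3243.

Step 5 — scale by n: T² = 5 · 2.3243 = 11.6214.

T² ≈ 11.6214


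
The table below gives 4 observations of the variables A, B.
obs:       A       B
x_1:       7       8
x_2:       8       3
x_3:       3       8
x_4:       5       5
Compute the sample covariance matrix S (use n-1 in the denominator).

Step 1 — column means:
  mean(A) = (7 + 8 + 3 + 5) / 4 = 23/4 = 5.75
  mean(B) = (8 + 3 + 8 + 5) / 4 = 24/4 = 6

Step 2 — sample covariance S[i,j] = (1/(n-1)) · Σ_k (x_{k,i} - mean_i) · (x_{k,j} - mean_j), with n-1 = 3.
  S[A,A] = ((1.25)·(1.25) + (2.25)·(2.25) + (-2.75)·(-2.75) + (-0.75)·(-0.75)) / 3 = 14.75/3 = 4.9167
  S[A,B] = ((1.25)·(2) + (2.25)·(-3) + (-2.75)·(2) + (-0.75)·(-1)) / 3 = -9/3 = -3
  S[B,B] = ((2)·(2) + (-3)·(-3) + (2)·(2) + (-1)·(-1)) / 3 = 18/3 = 6

S is symmetric (S[j,i] = S[i,j]). Assembling:

S = [[4.9167, -3],
 [-3, 6]]


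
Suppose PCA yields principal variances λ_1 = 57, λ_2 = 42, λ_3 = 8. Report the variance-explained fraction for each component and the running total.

Step 1 — total variance = trace(Sigma) = Σ λ_i = 57 + 42 + 8 = 107.

Step 2 — fraction explained by component i = λ_i / Σ λ:
  PC1: 57/107 = 0.5327
  PC2: 42/107 = 0.3925
  PC3: 8/107 = 0.0748

Step 3 — cumulative fraction after k components = (λ_1 + ... + λ_k) / Σ λ:
  k = 1: 57/107 = 0.5327
  k = 2: (57 + 42)/107 = 99/107 = 0.9252
  k = 3: (57 + 42 + 8)/107 = 107/107 = 1

Summary (fraction, with percent):

explained: PC1 0.5327 (53.27%), PC2 0.3925 (39.25%), PC3 0.0748 (7.48%);  cumulative: 0.5327, 0.9252, 1


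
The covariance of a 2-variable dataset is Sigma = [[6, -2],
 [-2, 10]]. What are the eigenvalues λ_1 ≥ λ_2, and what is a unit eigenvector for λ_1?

Step 1 — characteristic polynomial of 2×2 Sigma:
  det(Sigma - λI) = λ² - trace · λ + det = 0.
  trace = 6 + 10 = 16, det = 6·10 - (-2)² = 56.
Step 2 — discriminant:
  Δ = trace² - 4·det = 256 - 224 = 32.
Step 3 — eigenvalues:
  λ = (trace ± √Δ)/2 = (16 ± 5.6569)/2,
  λ_1 = 10.8284,  λ_2 = 5.1716.

Step 4 — unit eigenvector for λ_1: solve (Sigma - λ_1 I)v = 0. First row:
  (6 - 10.8284)·v_x + (-2)·v_y = 0, i.e. (-4.8284)·v_x + (-2)·v_y = 0,
  so v ∝ (b, λ_1 - a) = (-2, 4.8284); multiply by -1 so the first entry is positive: u = (2, -4.8284).
  ||u|| = √((2)² + (-4.8284)²) = √(27.3137) ≈ 5.2263,
  v_1 = u/||u|| ≈ (0.3827, -0.9239) (||v_1|| = 1).

λ_1 = 10.8284,  λ_2 = 5.1716;  v_1 ≈ (0.3827, -0.9239)


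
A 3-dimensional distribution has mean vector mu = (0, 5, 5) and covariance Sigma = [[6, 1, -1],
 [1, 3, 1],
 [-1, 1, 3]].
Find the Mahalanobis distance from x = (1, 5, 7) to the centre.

Step 1 — centre the observation: (x - mu) = (1, 0, 2).

Step 2 — invert Sigma (cofactor / det for 3×3, or solve directly):
  Sigma^{-1} = [[0.2, -0.1, 0.1],
 [-0.1, 0.425, -0.175],
 [0.1, -0.175, 0.425]].

Step 3 — form the quadratic (x - mu)^T · Sigma^{-1} · (x - mu):
  Sigma^{-1} · (x - mu) = (0.4, -0.45, 0.95).
  (x - mu)^T · [Sigma^{-1} · (x - mu)] = (1)·(0.4) + (0)·(-0.45) + (2)·(0.95) = 2.3.

Step 4 — take square root: d = √(2.3) ≈ 1.5166.

d(x, mu) = √(2.3) ≈ 1.5166


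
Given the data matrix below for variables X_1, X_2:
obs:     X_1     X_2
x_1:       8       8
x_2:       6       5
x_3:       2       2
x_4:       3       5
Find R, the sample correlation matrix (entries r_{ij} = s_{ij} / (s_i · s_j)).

Step 1 — column means:
  mean(X_1) = (8 + 6 + 2 + 3) / 4 = 19/4 = 4.75
  mean(X_2) = (8 + 5 + 2 + 5) / 4 = 20/4 = 5

Step 2 — sample variances and covariances s[i,j] = (1/(n-1)) · Σ_k (x_{k,i} - mean_i) · (x_{k,j} - mean_j), with n-1 = 3:
  s[X_1,X_1] = ((3.25)·(3.25) + (1.25)·(1.25) + (-2.75)·(-2.75) + (-1.75)·(-1.75)) / 3 = 22.75/3 = 7.5833
  s[X_1,X_2] = ((3.25)·(3) + (1.25)·(0) + (-2.75)·(-3) + (-1.75)·(0)) / 3 = 18/3 = 6
  s[X_2,X_2] = ((3)·(3) + (0)·(0) + (-3)·(-3) + (0)·(0)) / 3 = 18/3 = 6
  Sample standard deviations s_i = √(s[i,i]):
  s(X_1) = √(7.5833) = 2.7538
  s(X_2) = √(6) = 2.4495

Step 3 — r_{ij} = s_{ij} / (s_i · s_j):
  r[X_1,X_1] = 1 (diagonal).
  r[X_1,X_2] = 6 / (2.7538 · 2.4495) = 6 / 6.7454 = 0.8895
  r[X_2,X_2] = 1 (diagonal).

R is symmetric with unit diagonal. Assembling:

R = [[1, 0.8895],
 [0.8895, 1]]


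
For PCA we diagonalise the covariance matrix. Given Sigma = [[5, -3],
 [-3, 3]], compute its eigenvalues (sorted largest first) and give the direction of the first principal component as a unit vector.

Step 1 — characteristic polynomial of 2×2 Sigma:
  det(Sigma - λI) = λ² - trace · λ + det = 0.
  trace = 5 + 3 = 8, det = 5·3 - (-3)² = 6.
Step 2 — discriminant:
  Δ = trace² - 4·det = 64 - 24 = 40.
Step 3 — eigenvalues:
  λ = (trace ± √Δ)/2 = (8 ± 6.3246)/2,
  λ_1 = 7.1623,  λ_2 = 0.8377.

Step 4 — unit eigenvector for λ_1: solve (Sigma - λ_1 I)v = 0. First row:
  (5 - 7.1623)·v_x + (-3)·v_y = 0, i.e. (-2.1623)·v_x + (-3)·v_y = 0,
  so v ∝ (b, λ_1 - a) = (-3, 2.1623); multiply by -1 so the first entry is positive: u = (3, -2.1623).
  ||u|| = √((3)² + (-2.1623)²) = √(13.6754) ≈ 3.698,
  v_1 = u/||u|| ≈ (0.8112, -0.5847) (||v_1|| = 1).

λ_1 = 7.1623,  λ_2 = 0.8377;  v_1 ≈ (0.8112, -0.5847)


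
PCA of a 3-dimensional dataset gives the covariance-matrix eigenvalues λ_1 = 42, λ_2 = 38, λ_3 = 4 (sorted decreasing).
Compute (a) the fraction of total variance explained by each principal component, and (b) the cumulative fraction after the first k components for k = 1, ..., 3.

Step 1 — total variance = trace(Sigma) = Σ λ_i = 42 + 38 + 4 = 84.

Step 2 — fraction explained by component i = λ_i / Σ λ:
  PC1: 42/84 = 0.5
  PC2: 38/84 = 0.4524
  PC3: 4/84 = 0.0476

Step 3 — cumulative fraction after k components = (λ_1 + ... + λ_k) / Σ λ:
  k = 1: 42/84 = 0.5
  k = 2: (42 + 38)/84 = 80/84 = 0.9524
  k = 3: (42 + 38 + 4)/84 = 84/84 = 1

Summary (fraction, with percent):

explained: PC1 0.5 (50%), PC2 0.4524 (45.24%), PC3 0.0476 (4.76%);  cumulative: 0.5, 0.9524, 1


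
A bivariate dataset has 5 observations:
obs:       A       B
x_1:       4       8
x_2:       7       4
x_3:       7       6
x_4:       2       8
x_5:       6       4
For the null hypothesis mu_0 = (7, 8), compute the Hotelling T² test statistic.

Step 1 — sample mean vector:
  mean(A) = (4 + 7 + 7 + 2 + 6) / 5 = 26/5 = 5.2
  mean(B) = (8 + 4 + 6 + 8 + 4) / 5 = 30/5 = 6
  x̄ = (5.2, 6),  deviation x̄ - mu_0 = (5.2, 6) - (7, 8) = (-1.8, -2).

Step 2 — sample covariance matrix, S[i,j] = (1/(n-1)) · Σ_k (x_{k,i} - mean_i) · (x_{k,j} - mean_j), divisor n-1 = 4:
  S[A,A] = ((-1.2)·(-1.2) + (1.8)·(1.8) + (1.8)·(1.8) + (-3.2)·(-3.2) + (0.8)·(0.8)) / 4 = 18.8/4 = 4.7
  S[A,B] = ((-1.2)·(2) + (1.8)·(-2) + (1.8)·(0) + (-3.2)·(2) + (0.8)·(-2)) / 4 = -14/4 = -3.5
  S[B,B] = ((2)·(2) + (-2)·(-2) + (0)·(0) + (2)·(2) + (-2)·(-2)) / 4 = 16/4 = 4
  S = [[4.7, -3.5],
 [-3.5, 4]].

Step 3 — invert S. det(S) = 4.7·4 - (-3.5)² = 6.55.
  S^{-1} = (1/det) · [[d, -b], [-b, a]] = [[0.6107, 0.5344],
 [0.5344, 0.7176]].

Step 4 — quadratic form (x̄ - mu_0)^T · S^{-1} · (x̄ - mu_0):
  S^{-1} · (x̄ - mu_0) = (-2.1679, -2.3969),
  (x̄ - mu_0)^T · [...] = (-1.8)·(-2.1679) + (-2)·(-2.3969) = 8.6962.

Step 5 — scale by n: T² = 5 · 8.6962 = 43.4809.

T² ≈ 43.4809


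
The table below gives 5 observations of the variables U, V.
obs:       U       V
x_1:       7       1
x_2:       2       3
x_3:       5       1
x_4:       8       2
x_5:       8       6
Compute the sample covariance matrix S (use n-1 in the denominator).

Step 1 — column means:
  mean(U) = (7 + 2 + 5 + 8 + 8) / 5 = 30/5 = 6
  mean(V) = (1 + 3 + 1 + 2 + 6) / 5 = 13/5 = 2.6

Step 2 — sample covariance S[i,j] = (1/(n-1)) · Σ_k (x_{k,i} - mean_i) · (x_{k,j} - mean_j), with n-1 = 4.
  S[U,U] = ((1)·(1) + (-4)·(-4) + (-1)·(-1) + (2)·(2) + (2)·(2)) / 4 = 26/4 = 6.5
  S[U,V] = ((1)·(-1.6) + (-4)·(0.4) + (-1)·(-1.6) + (2)·(-0.6) + (2)·(3.4)) / 4 = 4/4 = 1
  S[V,V] = ((-1.6)·(-1.6) + (0.4)·(0.4) + (-1.6)·(-1.6) + (-0.6)·(-0.6) + (3.4)·(3.4)) / 4 = 17.2/4 = 4.3

S is symmetric (S[j,i] = S[i,j]). Assembling:

S = [[6.5, 1],
 [1, 4.3]]


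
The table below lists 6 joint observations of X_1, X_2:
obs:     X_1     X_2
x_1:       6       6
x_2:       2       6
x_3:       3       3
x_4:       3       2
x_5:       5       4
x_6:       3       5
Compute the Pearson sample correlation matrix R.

Step 1 — column means:
  mean(X_1) = (6 + 2 + 3 + 3 + 5 + 3) / 6 = 22/6 = 3.6667
  mean(X_2) = (6 + 6 + 3 + 2 + 4 + 5) / 6 = 26/6 = 4.3333

Step 2 — sample variances and covariances s[i,j] = (1/(n-1)) · Σ_k (x_{k,i} - mean_i) · (x_{k,j} - mean_j), with n-1 = 5:
  s[X_1,X_1] = ((2.3333)·(2.3333) + (-1.6667)·(-1.6667) + (-0.6667)·(-0.6667) + (-0.6667)·(-0.6667) + (1.3333)·(1.3333) + (-0.6667)·(-0.6667)) / 5 = 11.3333/5 = 2.2667
  s[X_1,X_2] = ((2.3333)·(1.6667) + (-1.6667)·(1.6667) + (-0.6667)·(-1.3333) + (-0.6667)·(-2.3333) + (1.3333)·(-0.3333) + (-0.6667)·(0.6667)) / 5 = 2.6667/5 = 0.5333
  s[X_2,X_2] = ((1.6667)·(1.6667) + (1.6667)·(1.6667) + (-1.3333)·(-1.3333) + (-2.3333)·(-2.3333) + (-0.3333)·(-0.3333) + (0.6667)·(0.6667)) / 5 = 13.3333/5 = 2.6667
  Sample standard deviations s_i = √(s[i,i]):
  s(X_1) = √(2.2667) = 1.5055
  s(X_2) = √(2.6667) = 1.633

Step 3 — r_{ij} = s_{ij} / (s_i · s_j):
  r[X_1,X_1] = 1 (diagonal).
  r[X_1,X_2] = 0.5333 / (1.5055 · 1.633) = 0.5333 / 2.4585 = 0.2169
  r[X_2,X_2] = 1 (diagonal).

R is symmetric with unit diagonal. Assembling:

R = [[1, 0.2169],
 [0.2169, 1]]


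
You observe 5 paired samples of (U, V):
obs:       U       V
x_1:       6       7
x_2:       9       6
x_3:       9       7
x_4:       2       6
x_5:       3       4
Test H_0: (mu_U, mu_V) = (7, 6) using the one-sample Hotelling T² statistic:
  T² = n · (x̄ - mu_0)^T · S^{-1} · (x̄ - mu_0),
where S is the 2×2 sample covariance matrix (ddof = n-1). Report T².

Step 1 — sample mean vector:
  mean(U) = (6 + 9 + 9 + 2 + 3) / 5 = 29/5 = 5.8
  mean(V) = (7 + 6 + 7 + 6 + 4) / 5 = 30/5 = 6
  x̄ = (5.8, 6),  deviation x̄ - mu_0 = (5.8, 6) - (7, 6) = (-1.2, 0).

Step 2 — sample covariance matrix, S[i,j] = (1/(n-1)) · Σ_k (x_{k,i} - mean_i) · (x_{k,j} - mean_j), divisor n-1 = 4:
  S[U,U] = ((0.2)·(0.2) + (3.2)·(3.2) + (3.2)·(3.2) + (-3.8)·(-3.8) + (-2.8)·(-2.8)) / 4 = 42.8/4 = 10.7
  S[U,V] = ((0.2)·(1) + (3.2)·(0) + (3.2)·(1) + (-3.8)·(0) + (-2.8)·(-2)) / 4 = 9/4 = 2.25
  S[V,V] = ((1)·(1) + (0)·(0) + (1)·(1) + (0)·(0) + (-2)·(-2)) / 4 = 6/4 = 1.5
  S = [[10.7, 2.25],
 [2.25, 1.5]].

Step 3 — invert S. det(S) = 10.7·1.5 - (2.25)² = 10.9875.
  S^{-1} = (1/det) · [[d, -b], [-b, a]] = [[0.1365, -0.2048],
 [-0.2048, 0.9738]].

Step 4 — quadratic form (x̄ - mu_0)^T · S^{-1} · (x̄ - mu_0):
  S^{-1} · (x̄ - mu_0) = (-0.1638, 0.2457),
  (x̄ - mu_0)^T · [...] = (-1.2)·(-0.1638) + (0)·(0.2457) = 0.1966.

Step 5 — scale by n: T² = 5 · 0.1966 = 0.9829.

T² ≈ 0.9829


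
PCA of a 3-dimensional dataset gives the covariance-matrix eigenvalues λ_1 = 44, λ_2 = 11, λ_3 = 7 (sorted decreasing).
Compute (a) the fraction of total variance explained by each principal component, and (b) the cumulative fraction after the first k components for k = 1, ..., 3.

Step 1 — total variance = trace(Sigma) = Σ λ_i = 44 + 11 + 7 = 62.

Step 2 — fraction explained by component i = λ_i / Σ λ:
  PC1: 44/62 = 0.7097
  PC2: 11/62 = 0.1774
  PC3: 7/62 = 0.1129

Step 3 — cumulative fraction after k components = (λ_1 + ... + λ_k) / Σ λ:
  k = 1: 44/62 = 0.7097
  k = 2: (44 + 11)/62 = 55/62 = 0.8871
  k = 3: (44 + 11 + 7)/62 = 62/62 = 1

Summary (fraction, with percent):

explained: PC1 0.7097 (70.97%), PC2 0.1774 (17.74%), PC3 0.1129 (11.29%);  cumulative: 0.7097, 0.8871, 1


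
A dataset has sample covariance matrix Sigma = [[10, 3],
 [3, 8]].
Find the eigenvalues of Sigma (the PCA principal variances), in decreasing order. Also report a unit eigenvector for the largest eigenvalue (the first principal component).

Step 1 — characteristic polynomial of 2×2 Sigma:
  det(Sigma - λI) = λ² - trace · λ + det = 0.
  trace = 10 + 8 = 18, det = 10·8 - (3)² = 71.
Step 2 — discriminant:
  Δ = trace² - 4·det = 324 - 284 = 40.
Step 3 — eigenvalues:
  λ = (trace ± √Δ)/2 = (18 ± 6.3246)/2,
  λ_1 = 12.1623,  λ_2 = 5.8377.

Step 4 — unit eigenvector for λ_1: solve (Sigma - λ_1 I)v = 0. First row:
  (10 - 12.1623)·v_x + (3)·v_y = 0, i.e. (-2.1623)·v_x + (3)·v_y = 0,
  so v ∝ (b, λ_1 - a) = (3, 2.1623) = u.
  ||u|| = √((3)² + (2.1623)²) = √(13.6754) ≈ 3.698,
  v_1 = u/||u|| ≈ (0.8112, 0.5847) (||v_1|| = 1).

λ_1 = 12.1623,  λ_2 = 5.8377;  v_1 ≈ (0.8112, 0.5847)


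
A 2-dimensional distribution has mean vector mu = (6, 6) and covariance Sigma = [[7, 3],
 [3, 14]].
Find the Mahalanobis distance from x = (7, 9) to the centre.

Step 1 — centre the observation: (x - mu) = (1, 3).

Step 2 — invert Sigma. det(Sigma) = 7·14 - (3)² = 89.
  Sigma^{-1} = (1/det) · [[d, -b], [-b, a]] = [[0.1573, -0.0337],
 [-0.0337, 0.0787]].

Step 3 — form the quadratic (x - mu)^T · Sigma^{-1} · (x - mu):
  Sigma^{-1} · (x - mu) = (0.0562, 0.2022).
  (x - mu)^T · [Sigma^{-1} · (x - mu)] = (1)·(0.0562) + (3)·(0.2022) = 0.6629.

Step 4 — take square root: d = √(0.6629) ≈ 0.8142.

d(x, mu) = √(0.6629) ≈ 0.8142


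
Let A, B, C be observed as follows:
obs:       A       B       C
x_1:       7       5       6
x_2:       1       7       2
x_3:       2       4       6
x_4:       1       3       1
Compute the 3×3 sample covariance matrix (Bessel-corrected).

Step 1 — column means:
  mean(A) = (7 + 1 + 2 + 1) / 4 = 11/4 = 2.75
  mean(B) = (5 + 7 + 4 + 3) / 4 = 19/4 = 4.75
  mean(C) = (6 + 2 + 6 + 1) / 4 = 15/4 = 3.75

Step 2 — sample covariance S[i,j] = (1/(n-1)) · Σ_k (x_{k,i} - mean_i) · (x_{k,j} - mean_j), with n-1 = 3.
  S[A,A] = ((4.25)·(4.25) + (-1.75)·(-1.75) + (-0.75)·(-0.75) + (-1.75)·(-1.75)) / 3 = 24.75/3 = 8.25
  S[A,B] = ((4.25)·(0.25) + (-1.75)·(2.25) + (-0.75)·(-0.75) + (-1.75)·(-1.75)) / 3 = 0.75/3 = 0.25
  S[A,C] = ((4.25)·(2.25) + (-1.75)·(-1.75) + (-0.75)·(2.25) + (-1.75)·(-2.75)) / 3 = 15.75/3 = 5.25
  S[B,B] = ((0.25)·(0.25) + (2.25)·(2.25) + (-0.75)·(-0.75) + (-1.75)·(-1.75)) / 3 = 8.75/3 = 2.9167
  S[B,C] = ((0.25)·(2.25) + (2.25)·(-1.75) + (-0.75)·(2.25) + (-1.75)·(-2.75)) / 3 = -0.25/3 = -0.0833
  S[C,C] = ((2.25)·(2.25) + (-1.75)·(-1.75) + (2.25)·(2.25) + (-2.75)·(-2.75)) / 3 = 20.75/3 = 6.9167

S is symmetric (S[j,i] = S[i,j]). Assembling:

S = [[8.25, 0.25, 5.25],
 [0.25, 2.9167, -0.0833],
 [5.25, -0.0833, 6.9167]]


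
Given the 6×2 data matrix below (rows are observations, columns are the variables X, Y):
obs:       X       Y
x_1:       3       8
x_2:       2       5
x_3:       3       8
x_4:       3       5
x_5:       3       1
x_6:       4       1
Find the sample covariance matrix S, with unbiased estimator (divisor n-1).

Step 1 — column means:
  mean(X) = (3 + 2 + 3 + 3 + 3 + 4) / 6 = 18/6 = 3
  mean(Y) = (8 + 5 + 8 + 5 + 1 + 1) / 6 = 28/6 = 4.6667

Step 2 — sample covariance S[i,j] = (1/(n-1)) · Σ_k (x_{k,i} - mean_i) · (x_{k,j} - mean_j), with n-1 = 5.
  S[X,X] = ((0)·(0) + (-1)·(-1) + (0)·(0) + (0)·(0) + (0)·(0) + (1)·(1)) / 5 = 2/5 = 0.4
  S[X,Y] = ((0)·(3.3333) + (-1)·(0.3333) + (0)·(3.3333) + (0)·(0.3333) + (0)·(-3.6667) + (1)·(-3.6667)) / 5 = -4/5 = -0.8
  S[Y,Y] = ((3.3333)·(3.3333) + (0.3333)·(0.3333) + (3.3333)·(3.3333) + (0.3333)·(0.3333) + (-3.6667)·(-3.6667) + (-3.6667)·(-3.6667)) / 5 = 49.3333/5 = 9.8667

S is symmetric (S[j,i] = S[i,j]). Assembling:

S = [[0.4, -0.8],
 [-0.8, 9.8667]]


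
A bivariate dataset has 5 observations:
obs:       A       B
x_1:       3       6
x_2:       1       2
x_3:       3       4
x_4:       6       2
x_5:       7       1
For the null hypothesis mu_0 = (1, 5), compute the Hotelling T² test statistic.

Step 1 — sample mean vector:
  mean(A) = (3 + 1 + 3 + 6 + 7) / 5 = 20/5 = 4
  mean(B) = (6 + 2 + 4 + 2 + 1) / 5 = 15/5 = 3
  x̄ = (4, 3),  deviation x̄ - mu_0 = (4, 3) - (1, 5) = (3, -2).

Step 2 — sample covariance matrix, S[i,j] = (1/(n-1)) · Σ_k (x_{k,i} - mean_i) · (x_{k,j} - mean_j), divisor n-1 = 4:
  S[A,A] = ((-1)·(-1) + (-3)·(-3) + (-1)·(-1) + (2)·(2) + (3)·(3)) / 4 = 24/4 = 6
  S[A,B] = ((-1)·(3) + (-3)·(-1) + (-1)·(1) + (2)·(-1) + (3)·(-2)) / 4 = -9/4 = -2.25
  S[B,B] = ((3)·(3) + (-1)·(-1) + (1)·(1) + (-1)·(-1) + (-2)·(-2)) / 4 = 16/4 = 4
  S = [[6, -2.25],
 [-2.25, 4]].

Step 3 — invert S. det(S) = 6·4 - (-2.25)² = 18.9375.
  S^{-1} = (1/det) · [[d, -b], [-b, a]] = [[0.2112, 0.1188],
 [0.1188, 0.3168]].

Step 4 — quadratic form (x̄ - mu_0)^T · S^{-1} · (x̄ - mu_0):
  S^{-1} · (x̄ - mu_0) = (0.396, -0.2772),
  (x̄ - mu_0)^T · [...] = (3)·(0.396) + (-2)·(-0.2772) = 1.7426.

Step 5 — scale by n: T² = 5 · 1.7426 = 8.7129.

T² ≈ 8.7129


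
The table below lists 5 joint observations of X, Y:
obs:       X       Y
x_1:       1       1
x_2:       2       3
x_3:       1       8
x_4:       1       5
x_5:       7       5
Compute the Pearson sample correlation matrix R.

Step 1 — column means:
  mean(X) = (1 + 2 + 1 + 1 + 7) / 5 = 12/5 = 2.4
  mean(Y) = (1 + 3 + 8 + 5 + 5) / 5 = 22/5 = 4.4

Step 2 — sample variances and covariances s[i,j] = (1/(n-1)) · Σ_k (x_{k,i} - mean_i) · (x_{k,j} - mean_j), with n-1 = 4:
  s[X,X] = ((-1.4)·(-1.4) + (-0.4)·(-0.4) + (-1.4)·(-1.4) + (-1.4)·(-1.4) + (4.6)·(4.6)) / 4 = 27.2/4 = 6.8
  s[X,Y] = ((-1.4)·(-3.4) + (-0.4)·(-1.4) + (-1.4)·(3.6) + (-1.4)·(0.6) + (4.6)·(0.6)) / 4 = 2.2/4 = 0.55
  s[Y,Y] = ((-3.4)·(-3.4) + (-1.4)·(-1.4) + (3.6)·(3.6) + (0.6)·(0.6) + (0.6)·(0.6)) / 4 = 27.2/4 = 6.8
  Sample standard deviations s_i = √(s[i,i]):
  s(X) = √(6.8) = 2.6077
  s(Y) = √(6.8) = 2.6077

Step 3 — r_{ij} = s_{ij} / (s_i · s_j):
  r[X,X] = 1 (diagonal).
  r[X,Y] = 0.55 / (2.6077 · 2.6077) = 0.55 / 6.8 = 0.0809
  r[Y,Y] = 1 (diagonal).

R is symmetric with unit diagonal. Assembling:

R = [[1, 0.0809],
 [0.0809, 1]]


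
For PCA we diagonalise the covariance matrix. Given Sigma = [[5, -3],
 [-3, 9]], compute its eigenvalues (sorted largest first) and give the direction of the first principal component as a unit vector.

Step 1 — characteristic polynomial of 2×2 Sigma:
  det(Sigma - λI) = λ² - trace · λ + det = 0.
  trace = 5 + 9 = 14, det = 5·9 - (-3)² = 36.
Step 2 — discriminant:
  Δ = trace² - 4·det = 196 - 144 = 52.
Step 3 — eigenvalues:
  λ = (trace ± √Δ)/2 = (14 ± 7.2111)/2,
  λ_1 = 10.6056,  λ_2 = 3.3944.

Step 4 — unit eigenvector for λ_1: solve (Sigma - λ_1 I)v = 0. First row:
  (5 - 10.6056)·v_x + (-3)·v_y = 0, i.e. (-5.6056)·v_x + (-3)·v_y = 0,
  so v ∝ (b, λ_1 - a) = (-3, 5.6056); multiply by -1 so the first entry is positive: u = (3, -5.6056).
  ||u|| = √((3)² + (-5.6056)²) = √(40.4222) ≈ 6.3578,
  v_1 = u/||u|| ≈ (0.4719, -0.8817) (||v_1|| = 1).

λ_1 = 10.6056,  λ_2 = 3.3944;  v_1 ≈ (0.4719, -0.8817)


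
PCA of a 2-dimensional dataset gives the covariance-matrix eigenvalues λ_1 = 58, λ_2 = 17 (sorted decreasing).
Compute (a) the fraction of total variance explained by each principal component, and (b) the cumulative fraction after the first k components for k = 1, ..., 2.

Step 1 — total variance = trace(Sigma) = Σ λ_i = 58 + 17 = 75.

Step 2 — fraction explained by component i = λ_i / Σ λ:
  PC1: 58/75 = 0.7733
  PC2: 17/75 = 0.2267

Step 3 — cumulative fraction after k components = (λ_1 + ... + λ_k) / Σ λ:
  k = 1: 58/75 = 0.7733
  k = 2: (58 + 17)/75 = 75/75 = 1

Summary (fraction, with percent):

explained: PC1 0.7733 (77.33%), PC2 0.2267 (22.67%);  cumulative: 0.7733, 1


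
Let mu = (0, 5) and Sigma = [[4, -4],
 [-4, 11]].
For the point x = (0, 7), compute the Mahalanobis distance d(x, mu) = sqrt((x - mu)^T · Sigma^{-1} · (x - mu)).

Step 1 — centre the observation: (x - mu) = (0, 2).

Step 2 — invert Sigma. det(Sigma) = 4·11 - (-4)² = 28.
  Sigma^{-1} = (1/det) · [[d, -b], [-b, a]] = [[0.3929, 0.1429],
 [0.1429, 0.1429]].

Step 3 — form the quadratic (x - mu)^T · Sigma^{-1} · (x - mu):
  Sigma^{-1} · (x - mu) = (0.2857, 0.2857).
  (x - mu)^T · [Sigma^{-1} · (x - mu)] = (0)·(0.2857) + (2)·(0.2857) = 0.5714.

Step 4 — take square root: d = √(0.5714) ≈ 0.7559.

d(x, mu) = √(0.5714) ≈ 0.7559


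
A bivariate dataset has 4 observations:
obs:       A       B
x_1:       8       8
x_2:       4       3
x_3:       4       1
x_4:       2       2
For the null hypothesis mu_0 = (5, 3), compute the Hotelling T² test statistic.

Step 1 — sample mean vector:
  mean(A) = (8 + 4 + 4 + 2) / 4 = 18/4 = 4.5
  mean(B) = (8 + 3 + 1 + 2) / 4 = 14/4 = 3.5
  x̄ = (4.5, 3.5),  deviation x̄ - mu_0 = (4.5, 3.5) - (5, 3) = (-0.5, 0.5).

Step 2 — sample covariance matrix, S[i,j] = (1/(n-1)) · Σ_k (x_{k,i} - mean_i) · (x_{k,j} - mean_j), divisor n-1 = 3:
  S[A,A] = ((3.5)·(3.5) + (-0.5)·(-0.5) + (-0.5)·(-0.5) + (-2.5)·(-2.5)) / 3 = 19/3 = 6.3333
  S[A,B] = ((3.5)·(4.5) + (-0.5)·(-0.5) + (-0.5)·(-2.5) + (-2.5)·(-1.5)) / 3 = 21/3 = 7
  S[B,B] = ((4.5)·(4.5) + (-0.5)·(-0.5) + (-2.5)·(-2.5) + (-1.5)·(-1.5)) / 3 = 29/3 = 9.6667
  S = [[6.3333, 7],
 [7, 9.6667]].

Step 3 — invert S. det(S) = 6.3333·9.6667 - (7)² = 12.2222.
  S^{-1} = (1/det) · [[d, -b], [-b, a]] = [[0.7909, -0.5727],
 [-0.5727, 0.5182]].

Step 4 — quadratic form (x̄ - mu_0)^T · S^{-1} · (x̄ - mu_0):
  S^{-1} · (x̄ - mu_0) = (-0.6818, 0.5455),
  (x̄ - mu_0)^T · [...] = (-0.5)·(-0.6818) + (0.5)·(0.5455) = 0.6136.

Step 5 — scale by n: T² = 4 · 0.6136 = 2.4545.

T² ≈ 2.4545


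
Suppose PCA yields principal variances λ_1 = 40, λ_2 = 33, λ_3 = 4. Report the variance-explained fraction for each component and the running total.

Step 1 — total variance = trace(Sigma) = Σ λ_i = 40 + 33 + 4 = 77.

Step 2 — fraction explained by component i = λ_i / Σ λ:
  PC1: 40/77 = 0.5195
  PC2: 33/77 = 0.4286
  PC3: 4/77 = 0.0519

Step 3 — cumulative fraction after k components = (λ_1 + ... + λ_k) / Σ λ:
  k = 1: 40/77 = 0.5195
  k = 2: (40 + 33)/77 = 73/77 = 0.9481
  k = 3: (40 + 33 + 4)/77 = 77/77 = 1

Summary (fraction, with percent):

explained: PC1 0.5195 (51.95%), PC2 0.4286 (42.86%), PC3 0.0519 (5.19%);  cumulative: 0.5195, 0.9481, 1


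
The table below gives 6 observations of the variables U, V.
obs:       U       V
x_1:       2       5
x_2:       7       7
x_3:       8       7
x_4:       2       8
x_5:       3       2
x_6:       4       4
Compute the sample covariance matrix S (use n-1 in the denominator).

Step 1 — column means:
  mean(U) = (2 + 7 + 8 + 2 + 3 + 4) / 6 = 26/6 = 4.3333
  mean(V) = (5 + 7 + 7 + 8 + 2 + 4) / 6 = 33/6 = 5.5

Step 2 — sample covariance S[i,j] = (1/(n-1)) · Σ_k (x_{k,i} - mean_i) · (x_{k,j} - mean_j), with n-1 = 5.
  S[U,U] = ((-2.3333)·(-2.3333) + (2.6667)·(2.6667) + (3.6667)·(3.6667) + (-2.3333)·(-2.3333) + (-1.3333)·(-1.3333) + (-0.3333)·(-0.3333)) / 5 = 33.3333/5 = 6.6667
  S[U,V] = ((-2.3333)·(-0.5) + (2.6667)·(1.5) + (3.6667)·(1.5) + (-2.3333)·(2.5) + (-1.3333)·(-3.5) + (-0.3333)·(-1.5)) / 5 = 10/5 = 2
  S[V,V] = ((-0.5)·(-0.5) + (1.5)·(1.5) + (1.5)·(1.5) + (2.5)·(2.5) + (-3.5)·(-3.5) + (-1.5)·(-1.5)) / 5 = 25.5/5 = 5.1

S is symmetric (S[j,i] = S[i,j]). Assembling:

S = [[6.6667, 2],
 [2, 5.1]]


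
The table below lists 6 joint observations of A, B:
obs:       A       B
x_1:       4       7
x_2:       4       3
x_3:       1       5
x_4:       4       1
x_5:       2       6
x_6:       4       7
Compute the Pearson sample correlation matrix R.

Step 1 — column means:
  mean(A) = (4 + 4 + 1 + 4 + 2 + 4) / 6 = 19/6 = 3.1667
  mean(B) = (7 + 3 + 5 + 1 + 6 + 7) / 6 = 29/6 = 4.8333

Step 2 — sample variances and covariances s[i,j] = (1/(n-1)) · Σ_k (x_{k,i} - mean_i) · (x_{k,j} - mean_j), with n-1 = 5:
  s[A,A] = ((0.8333)·(0.8333) + (0.8333)·(0.8333) + (-2.1667)·(-2.1667) + (0.8333)·(0.8333) + (-1.1667)·(-1.1667) + (0.8333)·(0.8333)) / 5 = 8.8333/5 = 1.7667
  s[A,B] = ((0.8333)·(2.1667) + (0.8333)·(-1.8333) + (-2.1667)·(0.1667) + (0.8333)·(-3.8333) + (-1.1667)·(1.1667) + (0.8333)·(2.1667)) / 5 = -2.8333/5 = -0.5667
  s[B,B] = ((2.1667)·(2.1667) + (-1.8333)·(-1.8333) + (0.1667)·(0.1667) + (-3.8333)·(-3.8333) + (1.1667)·(1.1667) + (2.1667)·(2.1667)) / 5 = 28.8333/5 = 5.7667
  Sample standard deviations s_i = √(s[i,i]):
  s(A) = √(1.7667) = 1.3292
  s(B) = √(5.7667) = 2.4014

Step 3 — r_{ij} = s_{ij} / (s_i · s_j):
  r[A,A] = 1 (diagonal).
  r[A,B] = -0.5667 / (1.3292 · 2.4014) = -0.5667 / 3.1918 = -0.1775
  r[B,B] = 1 (diagonal).

R is symmetric with unit diagonal. Assembling:

R = [[1, -0.1775],
 [-0.1775, 1]]
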